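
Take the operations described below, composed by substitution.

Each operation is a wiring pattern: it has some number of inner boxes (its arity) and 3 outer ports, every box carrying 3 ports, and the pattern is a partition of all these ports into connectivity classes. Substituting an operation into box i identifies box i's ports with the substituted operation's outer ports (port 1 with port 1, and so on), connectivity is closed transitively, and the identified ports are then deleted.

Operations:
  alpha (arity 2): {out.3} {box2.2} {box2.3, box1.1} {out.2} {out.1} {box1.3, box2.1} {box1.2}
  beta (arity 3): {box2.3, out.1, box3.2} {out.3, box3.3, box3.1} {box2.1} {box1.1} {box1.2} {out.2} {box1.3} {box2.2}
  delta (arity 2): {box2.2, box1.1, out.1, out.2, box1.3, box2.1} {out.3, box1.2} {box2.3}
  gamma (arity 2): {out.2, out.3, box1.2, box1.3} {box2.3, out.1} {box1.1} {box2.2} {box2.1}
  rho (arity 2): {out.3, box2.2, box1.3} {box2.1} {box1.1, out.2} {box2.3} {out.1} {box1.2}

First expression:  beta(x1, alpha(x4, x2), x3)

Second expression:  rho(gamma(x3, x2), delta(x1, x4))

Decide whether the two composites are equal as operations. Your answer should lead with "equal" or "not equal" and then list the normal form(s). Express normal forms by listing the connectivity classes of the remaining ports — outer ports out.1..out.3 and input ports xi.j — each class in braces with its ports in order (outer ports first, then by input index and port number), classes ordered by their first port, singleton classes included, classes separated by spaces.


not equal: they reduce to {out.1, x3.2} {out.2} {out.3, x3.1, x3.3} {x1.1} {x1.2} {x1.3} {x2.1, x4.3} {x2.2} {x2.3, x4.1} {x4.2} and {out.1} {out.2, x2.3} {out.3, x1.1, x1.3, x3.2, x3.3, x4.1, x4.2} {x1.2} {x2.1} {x2.2} {x3.1} {x4.3}

Reducing the first expression gives {out.1, x3.2} {out.2} {out.3, x3.1, x3.3} {x1.1} {x1.2} {x1.3} {x2.1, x4.3} {x2.2} {x2.3, x4.1} {x4.2}
Reducing the second expression gives {out.1} {out.2, x2.3} {out.3, x1.1, x1.3, x3.2, x3.3, x4.1, x4.2} {x1.2} {x2.1} {x2.2} {x3.1} {x4.3}
Distinct normal forms: not equal.


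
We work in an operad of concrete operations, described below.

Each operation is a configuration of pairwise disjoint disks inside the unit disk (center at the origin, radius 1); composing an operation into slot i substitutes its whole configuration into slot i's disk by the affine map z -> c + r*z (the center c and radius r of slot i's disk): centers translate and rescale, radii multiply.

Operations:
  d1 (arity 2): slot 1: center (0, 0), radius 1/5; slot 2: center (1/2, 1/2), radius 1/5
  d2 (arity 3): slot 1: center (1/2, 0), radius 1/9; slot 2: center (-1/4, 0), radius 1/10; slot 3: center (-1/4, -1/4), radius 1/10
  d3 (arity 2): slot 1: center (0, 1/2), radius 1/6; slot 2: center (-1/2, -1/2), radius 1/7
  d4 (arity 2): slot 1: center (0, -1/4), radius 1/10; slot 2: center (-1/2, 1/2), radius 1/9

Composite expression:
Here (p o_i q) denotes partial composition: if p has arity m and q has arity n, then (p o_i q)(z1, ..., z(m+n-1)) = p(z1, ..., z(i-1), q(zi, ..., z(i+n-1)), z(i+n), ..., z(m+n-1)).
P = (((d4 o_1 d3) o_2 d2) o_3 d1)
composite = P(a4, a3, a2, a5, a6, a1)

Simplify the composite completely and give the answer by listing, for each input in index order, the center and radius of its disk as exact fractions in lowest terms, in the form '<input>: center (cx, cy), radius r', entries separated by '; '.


Affine substitution under d4: radii multiply and a-centers shift.
a4 passes through 2 substitutions, ending at center (0, -1/5), radius 1/60
a3 passes through 3 substitutions, ending at center (-3/70, -3/10), radius 1/630
a2 passes through 4 substitutions, ending at center (-3/56, -3/10), radius 1/3500
a5 passes through 4 substitutions, ending at center (-37/700, -419/1400), radius 1/3500
a6 passes through 3 substitutions, ending at center (-3/56, -17/56), radius 1/700
a1 passes through 1 substitution, ending at center (-1/2, 1/2), radius 1/9

a1: center (-1/2, 1/2), radius 1/9; a2: center (-3/56, -3/10), radius 1/3500; a3: center (-3/70, -3/10), radius 1/630; a4: center (0, -1/5), radius 1/60; a5: center (-37/700, -419/1400), radius 1/3500; a6: center (-3/56, -17/56), radius 1/700


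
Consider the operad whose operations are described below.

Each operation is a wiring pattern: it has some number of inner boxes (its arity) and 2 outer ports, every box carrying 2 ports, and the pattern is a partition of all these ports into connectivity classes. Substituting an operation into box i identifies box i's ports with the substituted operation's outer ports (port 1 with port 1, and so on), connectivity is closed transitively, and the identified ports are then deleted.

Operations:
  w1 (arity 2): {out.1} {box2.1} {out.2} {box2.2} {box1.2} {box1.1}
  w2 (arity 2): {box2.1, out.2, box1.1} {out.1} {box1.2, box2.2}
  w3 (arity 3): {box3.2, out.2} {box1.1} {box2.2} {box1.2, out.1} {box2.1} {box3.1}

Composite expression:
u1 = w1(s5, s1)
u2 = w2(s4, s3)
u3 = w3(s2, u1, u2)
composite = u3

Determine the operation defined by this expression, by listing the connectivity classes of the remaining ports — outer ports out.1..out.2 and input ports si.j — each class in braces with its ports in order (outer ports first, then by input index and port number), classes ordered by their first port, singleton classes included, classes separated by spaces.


{out.1, s2.2} {out.2, s3.1, s4.1} {s1.1} {s1.2} {s2.1} {s3.2, s4.2} {s5.1} {s5.2}


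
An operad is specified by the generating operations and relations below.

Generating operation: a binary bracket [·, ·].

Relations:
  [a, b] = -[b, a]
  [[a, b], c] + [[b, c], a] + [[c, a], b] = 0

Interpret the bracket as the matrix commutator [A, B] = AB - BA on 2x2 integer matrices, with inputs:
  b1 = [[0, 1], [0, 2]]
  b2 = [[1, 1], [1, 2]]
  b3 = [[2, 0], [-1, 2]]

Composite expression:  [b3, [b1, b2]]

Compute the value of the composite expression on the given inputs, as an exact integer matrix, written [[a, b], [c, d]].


[b1, b2] = [[1, -1], [2, -1]]
[b3, [b1, b2]] = [[-1, 0], [-2, 1]]

[[-1, 0], [-2, 1]]


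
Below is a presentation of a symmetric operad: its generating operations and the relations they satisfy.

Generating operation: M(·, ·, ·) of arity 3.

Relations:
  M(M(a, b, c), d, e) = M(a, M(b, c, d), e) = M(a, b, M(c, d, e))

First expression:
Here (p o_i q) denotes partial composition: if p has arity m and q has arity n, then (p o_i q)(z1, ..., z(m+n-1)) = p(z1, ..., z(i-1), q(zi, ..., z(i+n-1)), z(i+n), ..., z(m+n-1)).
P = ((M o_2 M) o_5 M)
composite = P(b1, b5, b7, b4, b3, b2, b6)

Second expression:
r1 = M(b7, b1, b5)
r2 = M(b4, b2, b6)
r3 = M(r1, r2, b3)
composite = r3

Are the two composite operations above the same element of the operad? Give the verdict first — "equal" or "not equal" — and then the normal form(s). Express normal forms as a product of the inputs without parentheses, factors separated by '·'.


The first expression, normalized: b1 · b5 · b7 · b4 · b3 · b2 · b6
The second expression, normalized: b7 · b1 · b5 · b4 · b2 · b6 · b3
No match — not equal.

not equal — first b1 · b5 · b7 · b4 · b3 · b2 · b6, second b7 · b1 · b5 · b4 · b2 · b6 · b3


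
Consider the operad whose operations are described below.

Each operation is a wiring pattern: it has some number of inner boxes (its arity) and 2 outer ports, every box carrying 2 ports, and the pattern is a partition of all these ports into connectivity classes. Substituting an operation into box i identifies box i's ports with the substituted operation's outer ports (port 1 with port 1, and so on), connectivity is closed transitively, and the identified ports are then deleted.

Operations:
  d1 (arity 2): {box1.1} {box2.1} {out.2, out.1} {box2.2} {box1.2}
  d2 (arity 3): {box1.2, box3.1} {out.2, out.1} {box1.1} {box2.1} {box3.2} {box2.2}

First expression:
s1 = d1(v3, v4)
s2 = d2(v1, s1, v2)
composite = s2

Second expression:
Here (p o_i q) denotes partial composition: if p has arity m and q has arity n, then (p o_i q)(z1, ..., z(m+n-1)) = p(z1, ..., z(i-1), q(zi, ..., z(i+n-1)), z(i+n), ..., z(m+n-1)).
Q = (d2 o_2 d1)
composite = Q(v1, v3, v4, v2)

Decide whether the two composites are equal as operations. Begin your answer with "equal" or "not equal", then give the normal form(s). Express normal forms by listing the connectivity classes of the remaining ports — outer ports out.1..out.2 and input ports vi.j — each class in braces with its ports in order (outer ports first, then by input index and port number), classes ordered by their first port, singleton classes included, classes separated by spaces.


Reducing the first expression gives {out.1, out.2} {v1.1} {v1.2, v2.1} {v2.2} {v3.1} {v3.2} {v4.1} {v4.2}
Reducing the second expression gives {out.1, out.2} {v1.1} {v1.2, v2.1} {v2.2} {v3.1} {v3.2} {v4.1} {v4.2}
The normal forms match — equal.

equal; both compose to {out.1, out.2} {v1.1} {v1.2, v2.1} {v2.2} {v3.1} {v3.2} {v4.1} {v4.2}


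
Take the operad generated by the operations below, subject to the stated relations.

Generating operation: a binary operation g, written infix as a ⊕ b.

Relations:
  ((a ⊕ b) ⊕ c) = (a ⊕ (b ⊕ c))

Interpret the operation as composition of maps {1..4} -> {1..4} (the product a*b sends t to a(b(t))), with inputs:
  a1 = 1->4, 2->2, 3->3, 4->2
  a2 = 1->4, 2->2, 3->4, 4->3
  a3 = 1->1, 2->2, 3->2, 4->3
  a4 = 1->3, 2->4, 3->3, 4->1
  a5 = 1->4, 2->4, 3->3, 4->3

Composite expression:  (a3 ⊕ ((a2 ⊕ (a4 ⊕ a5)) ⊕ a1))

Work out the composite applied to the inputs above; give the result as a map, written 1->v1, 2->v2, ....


(a4 ⊕ a5) = 1->1, 2->1, 3->3, 4->3
(a2 ⊕ (a4 ⊕ a5)) = 1->4, 2->4, 3->4, 4->4
((a2 ⊕ (a4 ⊕ a5)) ⊕ a1) = 1->4, 2->4, 3->4, 4->4
(a3 ⊕ ((a2 ⊕ (a4 ⊕ a5)) ⊕ a1)) = 1->3, 2->3, 3->3, 4->3

1->3, 2->3, 3->3, 4->3


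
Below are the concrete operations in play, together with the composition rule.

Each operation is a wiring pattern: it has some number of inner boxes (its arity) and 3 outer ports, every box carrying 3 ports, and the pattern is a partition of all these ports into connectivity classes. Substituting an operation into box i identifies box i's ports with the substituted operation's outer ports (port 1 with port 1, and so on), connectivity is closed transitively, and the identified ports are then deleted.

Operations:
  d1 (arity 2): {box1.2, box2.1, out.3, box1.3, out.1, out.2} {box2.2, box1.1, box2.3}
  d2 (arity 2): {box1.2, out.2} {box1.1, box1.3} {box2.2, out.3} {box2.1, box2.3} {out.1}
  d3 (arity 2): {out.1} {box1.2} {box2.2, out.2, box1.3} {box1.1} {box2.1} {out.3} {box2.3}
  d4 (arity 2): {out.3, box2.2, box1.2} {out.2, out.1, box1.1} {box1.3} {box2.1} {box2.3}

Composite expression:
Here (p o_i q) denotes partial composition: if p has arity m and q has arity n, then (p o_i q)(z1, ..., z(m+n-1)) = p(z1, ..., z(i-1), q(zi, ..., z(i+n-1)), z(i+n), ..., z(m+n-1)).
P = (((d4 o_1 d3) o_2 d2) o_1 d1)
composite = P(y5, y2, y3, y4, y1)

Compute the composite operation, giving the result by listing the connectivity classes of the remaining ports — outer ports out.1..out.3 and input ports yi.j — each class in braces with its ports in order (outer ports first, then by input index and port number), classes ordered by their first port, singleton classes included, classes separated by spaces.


{out.1, out.2} {out.3, y1.2, y2.1, y3.2, y5.2, y5.3} {y1.1} {y1.3} {y2.2, y2.3, y5.1} {y3.1, y3.3} {y4.1, y4.3} {y4.2}

Two ports join when wires chain via d4-identified ports.
the subtree at d1 composes to {out.1, out.2, out.3, y2.1, y5.2, y5.3} {y2.2, y2.3, y5.1} on (y5, y2); out.j = own outer ports
the subtree at d2 composes to {out.1} {out.2, y3.2} {out.3, y4.2} {y3.1, y3.3} {y4.1, y4.3} on (y3, y4); out.j = own outer ports
the subtree at d3 composes to {out.1} {out.2, y2.1, y3.2, y5.2, y5.3} {out.3} {y2.2, y2.3, y5.1} {y3.1, y3.3} {y4.1, y4.3} {y4.2} on (y5, y2, y3, y4); out.j = own outer ports
the subtree at d4 composes to {out.1, out.2} {out.3, y1.2, y2.1, y3.2, y5.2, y5.3} {y1.1} {y1.3} {y2.2, y2.3, y5.1} {y3.1, y3.3} {y4.1, y4.3} {y4.2} on (y5, y2, y3, y4, y1); out.j = own outer ports


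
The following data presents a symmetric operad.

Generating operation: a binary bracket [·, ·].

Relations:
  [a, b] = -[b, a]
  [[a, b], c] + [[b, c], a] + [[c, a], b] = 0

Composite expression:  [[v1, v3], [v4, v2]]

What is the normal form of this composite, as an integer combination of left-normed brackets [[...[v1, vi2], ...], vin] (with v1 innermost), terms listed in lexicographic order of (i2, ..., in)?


-[[[v1, v3], v2], v4] + [[[v1, v3], v4], v2]

Expand each bracket as ab - ba; the v1-initial words give the coefficients.
Composite bracket: [[v1, v3], [v4, v2]]
The bracket unfolds into 8 signed words via [a, b] = ab - ba (2^3 = 8).
Words beginning with v1 determine it all:
  from v1v3v2v4, sign -1: term -[[[v1, v3], v2], v4]
  from v1v3v4v2, sign +1: term +[[[v1, v3], v4], v2]


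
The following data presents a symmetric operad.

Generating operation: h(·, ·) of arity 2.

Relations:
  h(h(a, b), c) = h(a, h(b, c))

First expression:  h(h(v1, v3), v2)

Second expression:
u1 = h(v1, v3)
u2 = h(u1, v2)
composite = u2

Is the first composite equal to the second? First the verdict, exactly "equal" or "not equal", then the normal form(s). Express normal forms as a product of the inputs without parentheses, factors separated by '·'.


equal: each reduces to v1 · v3 · v2

The first expression, normalized: v1 · v3 · v2
The second expression, normalized: v1 · v3 · v2
Same normal form: equal.


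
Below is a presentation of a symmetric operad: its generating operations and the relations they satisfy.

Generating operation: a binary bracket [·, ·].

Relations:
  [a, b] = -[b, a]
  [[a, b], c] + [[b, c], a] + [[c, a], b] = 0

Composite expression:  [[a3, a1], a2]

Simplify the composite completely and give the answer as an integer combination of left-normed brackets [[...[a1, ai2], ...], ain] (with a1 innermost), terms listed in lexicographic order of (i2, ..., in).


-[[a1, a3], a2]

In the tensor algebra, words opening a1 carry the a1-anchored form.
Composite bracket: [[a3, a1], a2]
Expanding via [a, b] = ab - ba: 4 signed words (2^2 = 4).
Collect the words opening with a1:
  a1a3a2 (sign -1) contributes -[[a1, a3], a2]


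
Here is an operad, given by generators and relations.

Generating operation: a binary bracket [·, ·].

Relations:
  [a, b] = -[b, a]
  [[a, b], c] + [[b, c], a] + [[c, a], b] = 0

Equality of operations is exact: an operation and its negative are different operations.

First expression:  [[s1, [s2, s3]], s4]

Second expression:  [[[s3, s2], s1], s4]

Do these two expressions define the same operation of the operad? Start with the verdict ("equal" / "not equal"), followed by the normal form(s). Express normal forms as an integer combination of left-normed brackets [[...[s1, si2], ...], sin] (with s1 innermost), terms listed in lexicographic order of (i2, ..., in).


Normal form of the first expression: [[[s1, s2], s3], s4] - [[[s1, s3], s2], s4]
Normal form of the second expression: [[[s1, s2], s3], s4] - [[[s1, s3], s2], s4]
One common form — equal.

equal; both compose to [[[s1, s2], s3], s4] - [[[s1, s3], s2], s4]


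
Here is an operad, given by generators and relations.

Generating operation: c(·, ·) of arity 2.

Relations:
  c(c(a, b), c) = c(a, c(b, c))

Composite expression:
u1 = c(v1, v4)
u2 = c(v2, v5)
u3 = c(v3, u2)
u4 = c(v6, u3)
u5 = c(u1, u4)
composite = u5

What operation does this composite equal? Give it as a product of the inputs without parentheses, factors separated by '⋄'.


v1 ⋄ v4 ⋄ v6 ⋄ v3 ⋄ v2 ⋄ v5

Key point: c is associative — brackets drop, the v-order remains.
c(v1, v4) linearizes to v1 ⋄ v4
c(v2, v5) linearizes to v2 ⋄ v5
c(v3, c(v2, v5)) linearizes to v3 ⋄ v2 ⋄ v5
c(v6, c(v3, c(v2, v5))) linearizes to v6 ⋄ v3 ⋄ v2 ⋄ v5
c(c(v1, v4), c(v6, c(v3, c(v2, v5)))) linearizes to v1 ⋄ v4 ⋄ v6 ⋄ v3 ⋄ v2 ⋄ v5


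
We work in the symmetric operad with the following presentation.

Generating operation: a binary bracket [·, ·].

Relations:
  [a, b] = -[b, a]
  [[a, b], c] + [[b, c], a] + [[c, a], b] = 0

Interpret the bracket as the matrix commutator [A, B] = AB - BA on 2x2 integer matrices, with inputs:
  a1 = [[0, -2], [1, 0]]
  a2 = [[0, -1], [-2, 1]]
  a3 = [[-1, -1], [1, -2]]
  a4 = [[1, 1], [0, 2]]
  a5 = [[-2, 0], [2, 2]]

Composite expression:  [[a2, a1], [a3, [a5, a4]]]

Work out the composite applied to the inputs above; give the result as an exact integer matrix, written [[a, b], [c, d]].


[[4, 56], [-8, -4]]

[a2, a1] = [[-5, 2], [1, 5]]
[a5, a4] = [[-2, -4], [-2, 2]]
[a3, [a5, a4]] = [[6, -8], [-2, -6]]
[[a2, a1], [a3, [a5, a4]]] = [[4, 56], [-8, -4]]


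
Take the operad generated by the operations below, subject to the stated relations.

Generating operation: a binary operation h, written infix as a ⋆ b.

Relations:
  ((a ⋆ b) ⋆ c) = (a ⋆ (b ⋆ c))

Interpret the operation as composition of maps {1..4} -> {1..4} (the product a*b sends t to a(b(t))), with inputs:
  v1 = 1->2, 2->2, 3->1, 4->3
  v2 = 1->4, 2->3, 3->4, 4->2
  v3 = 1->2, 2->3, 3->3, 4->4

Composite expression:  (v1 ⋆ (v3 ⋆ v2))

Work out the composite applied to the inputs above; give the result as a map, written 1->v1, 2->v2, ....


(v3 ⋆ v2) = 1->4, 2->3, 3->4, 4->3
(v1 ⋆ (v3 ⋆ v2)) = 1->3, 2->1, 3->3, 4->1

1->3, 2->1, 3->3, 4->1


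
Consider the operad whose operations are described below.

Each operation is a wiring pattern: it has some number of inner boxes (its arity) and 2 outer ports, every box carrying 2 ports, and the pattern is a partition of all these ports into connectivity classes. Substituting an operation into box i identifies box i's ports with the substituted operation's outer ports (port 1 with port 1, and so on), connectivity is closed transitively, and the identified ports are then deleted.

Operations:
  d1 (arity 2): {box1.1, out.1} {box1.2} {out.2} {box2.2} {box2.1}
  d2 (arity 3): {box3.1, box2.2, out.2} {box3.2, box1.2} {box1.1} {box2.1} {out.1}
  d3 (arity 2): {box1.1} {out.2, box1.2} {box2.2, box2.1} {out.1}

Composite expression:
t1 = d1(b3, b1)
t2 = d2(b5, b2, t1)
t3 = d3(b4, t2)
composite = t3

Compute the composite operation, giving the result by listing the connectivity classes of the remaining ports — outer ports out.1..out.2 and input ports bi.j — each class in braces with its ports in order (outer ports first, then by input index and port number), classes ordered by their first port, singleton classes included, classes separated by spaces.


Connectivity passes through glued d3-boundaries; trace each wire chain.
composing d1 on (b3, b1), with out.j its own outer ports: {out.1, b3.1} {out.2} {b1.1} {b1.2} {b3.2}
composing d2 on (b5, b2, b3, b1), with out.j its own outer ports: {out.1} {out.2, b2.2, b3.1} {b1.1} {b1.2} {b2.1} {b3.2} {b5.1} {b5.2}
composing d3 on (b4, b5, b2, b3, b1), with out.j its own outer ports: {out.1} {out.2, b4.2} {b1.1} {b1.2} {b2.1} {b2.2, b3.1} {b3.2} {b4.1} {b5.1} {b5.2}

{out.1} {out.2, b4.2} {b1.1} {b1.2} {b2.1} {b2.2, b3.1} {b3.2} {b4.1} {b5.1} {b5.2}


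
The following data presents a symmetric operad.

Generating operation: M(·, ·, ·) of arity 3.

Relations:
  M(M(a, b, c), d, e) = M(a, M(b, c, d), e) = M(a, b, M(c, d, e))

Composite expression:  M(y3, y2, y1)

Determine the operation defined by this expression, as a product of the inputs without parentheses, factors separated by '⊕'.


Associativity of M dissolves the nesting; only the y-input order survives.
M(y3, y2, y1) reduces to y3 ⊕ y2 ⊕ y1

y3 ⊕ y2 ⊕ y1


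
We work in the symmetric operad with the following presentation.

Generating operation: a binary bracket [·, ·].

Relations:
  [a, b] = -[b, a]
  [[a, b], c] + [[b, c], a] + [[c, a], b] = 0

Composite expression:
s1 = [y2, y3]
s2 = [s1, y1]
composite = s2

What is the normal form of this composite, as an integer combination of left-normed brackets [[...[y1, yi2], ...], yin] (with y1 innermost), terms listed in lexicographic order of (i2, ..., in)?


-[[y1, y2], y3] + [[y1, y3], y2]


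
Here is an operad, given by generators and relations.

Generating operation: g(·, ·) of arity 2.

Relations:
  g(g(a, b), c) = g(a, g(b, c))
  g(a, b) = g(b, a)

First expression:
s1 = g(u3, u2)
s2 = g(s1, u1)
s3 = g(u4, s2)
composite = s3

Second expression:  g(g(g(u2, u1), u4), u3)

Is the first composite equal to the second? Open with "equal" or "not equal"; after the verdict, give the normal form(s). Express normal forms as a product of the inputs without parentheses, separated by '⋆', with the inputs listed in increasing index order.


equal; the common form is u1 ⋆ u2 ⋆ u3 ⋆ u4

The first expression reduces to u1 ⋆ u2 ⋆ u3 ⋆ u4
The second expression reduces to u1 ⋆ u2 ⋆ u3 ⋆ u4
Same normal form: equal.


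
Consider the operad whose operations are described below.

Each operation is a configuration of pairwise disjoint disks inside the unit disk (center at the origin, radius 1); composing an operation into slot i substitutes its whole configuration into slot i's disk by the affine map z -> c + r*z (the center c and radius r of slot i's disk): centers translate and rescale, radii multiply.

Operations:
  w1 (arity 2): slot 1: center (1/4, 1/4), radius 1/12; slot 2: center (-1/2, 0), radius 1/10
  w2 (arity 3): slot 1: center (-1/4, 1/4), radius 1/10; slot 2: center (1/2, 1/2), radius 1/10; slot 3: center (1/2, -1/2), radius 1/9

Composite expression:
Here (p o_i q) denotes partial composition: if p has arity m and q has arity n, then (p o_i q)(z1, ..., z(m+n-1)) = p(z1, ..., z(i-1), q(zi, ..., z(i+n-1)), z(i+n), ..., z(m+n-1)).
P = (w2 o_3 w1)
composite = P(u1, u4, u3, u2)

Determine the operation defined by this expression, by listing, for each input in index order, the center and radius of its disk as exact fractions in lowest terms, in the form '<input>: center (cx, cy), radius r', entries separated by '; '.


u1: center (-1/4, 1/4), radius 1/10; u2: center (4/9, -1/2), radius 1/90; u3: center (19/36, -17/36), radius 1/108; u4: center (1/2, 1/2), radius 1/10

Each u-disk chains the slot maps above it in w2; radii multiply.
for u1, the 1-step affine chain lands on center (-1/4, 1/4), radius 1/10
for u4, the 1-step affine chain lands on center (1/2, 1/2), radius 1/10
for u3, the 2-step affine chain lands on center (19/36, -17/36), radius 1/108
for u2, the 2-step affine chain lands on center (4/9, -1/2), radius 1/90


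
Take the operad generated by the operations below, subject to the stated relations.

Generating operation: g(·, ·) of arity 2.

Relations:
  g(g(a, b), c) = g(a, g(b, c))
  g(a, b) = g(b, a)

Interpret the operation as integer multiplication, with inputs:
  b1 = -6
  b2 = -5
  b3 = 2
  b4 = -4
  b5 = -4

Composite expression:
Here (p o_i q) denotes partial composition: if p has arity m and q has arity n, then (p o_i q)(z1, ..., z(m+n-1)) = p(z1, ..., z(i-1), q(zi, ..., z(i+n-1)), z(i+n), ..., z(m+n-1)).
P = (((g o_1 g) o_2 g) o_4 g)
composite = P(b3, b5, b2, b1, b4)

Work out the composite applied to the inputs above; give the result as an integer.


960

g(b5, b2) = 20
g(b3, g(b5, b2)) = 40
g(b1, b4) = 24
g(g(b3, g(b5, b2)), g(b1, b4)) = 960


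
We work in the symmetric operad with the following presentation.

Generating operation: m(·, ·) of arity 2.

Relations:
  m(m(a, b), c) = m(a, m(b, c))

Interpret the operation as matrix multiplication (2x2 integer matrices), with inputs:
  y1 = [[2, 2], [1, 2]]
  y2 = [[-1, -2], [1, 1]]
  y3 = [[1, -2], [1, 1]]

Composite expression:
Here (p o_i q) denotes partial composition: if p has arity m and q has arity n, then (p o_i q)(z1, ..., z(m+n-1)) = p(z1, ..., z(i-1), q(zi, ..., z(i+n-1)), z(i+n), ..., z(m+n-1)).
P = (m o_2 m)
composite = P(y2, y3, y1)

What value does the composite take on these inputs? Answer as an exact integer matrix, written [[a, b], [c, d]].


[[-6, -6], [3, 2]]

m(y3, y1) = [[0, -2], [3, 4]]
m(y2, m(y3, y1)) = [[-6, -6], [3, 2]]


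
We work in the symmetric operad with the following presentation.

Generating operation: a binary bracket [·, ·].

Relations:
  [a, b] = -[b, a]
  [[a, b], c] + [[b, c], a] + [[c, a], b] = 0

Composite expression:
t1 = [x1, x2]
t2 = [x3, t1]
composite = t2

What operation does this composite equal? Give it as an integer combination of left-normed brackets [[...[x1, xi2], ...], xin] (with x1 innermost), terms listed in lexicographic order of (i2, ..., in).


A multilinear Lie element is pinned by x1-initial words (x1 innermost).
Composite bracket: [x3, [x1, x2]]
Each bracket splits as ab - ba, giving 4 signed words (2^2 = 4).
Only words starting with x1 matter:
  x1x2x3 appears with sign -1, giving the term -[[x1, x2], x3]

-[[x1, x2], x3]


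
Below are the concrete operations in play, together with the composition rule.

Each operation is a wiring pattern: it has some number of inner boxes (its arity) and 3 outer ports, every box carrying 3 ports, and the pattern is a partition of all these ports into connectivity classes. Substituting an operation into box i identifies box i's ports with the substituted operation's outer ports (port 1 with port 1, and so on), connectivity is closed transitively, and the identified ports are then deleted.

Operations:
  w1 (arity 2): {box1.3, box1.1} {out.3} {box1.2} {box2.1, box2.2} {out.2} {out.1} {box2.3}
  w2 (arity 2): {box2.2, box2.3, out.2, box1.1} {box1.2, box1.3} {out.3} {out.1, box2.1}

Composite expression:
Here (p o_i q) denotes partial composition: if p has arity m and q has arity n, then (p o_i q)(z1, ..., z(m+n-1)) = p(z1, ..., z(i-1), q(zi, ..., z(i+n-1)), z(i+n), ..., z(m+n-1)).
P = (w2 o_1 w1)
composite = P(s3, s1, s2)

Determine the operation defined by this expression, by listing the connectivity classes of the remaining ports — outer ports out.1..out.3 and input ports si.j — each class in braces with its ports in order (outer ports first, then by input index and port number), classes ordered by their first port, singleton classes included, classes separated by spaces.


{out.1, s2.1} {out.2, s2.2, s2.3} {out.3} {s1.1, s1.2} {s1.3} {s3.1, s3.3} {s3.2}


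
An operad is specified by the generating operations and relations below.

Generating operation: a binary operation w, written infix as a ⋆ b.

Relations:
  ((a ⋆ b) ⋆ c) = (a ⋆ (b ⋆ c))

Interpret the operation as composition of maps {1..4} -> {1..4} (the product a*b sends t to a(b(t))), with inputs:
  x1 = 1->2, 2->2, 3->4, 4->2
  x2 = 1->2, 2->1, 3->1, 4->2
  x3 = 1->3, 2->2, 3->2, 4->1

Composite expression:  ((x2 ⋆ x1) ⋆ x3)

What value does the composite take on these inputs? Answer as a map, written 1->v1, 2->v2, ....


1->2, 2->1, 3->1, 4->1

(x2 ⋆ x1) = 1->1, 2->1, 3->2, 4->1
((x2 ⋆ x1) ⋆ x3) = 1->2, 2->1, 3->1, 4->1


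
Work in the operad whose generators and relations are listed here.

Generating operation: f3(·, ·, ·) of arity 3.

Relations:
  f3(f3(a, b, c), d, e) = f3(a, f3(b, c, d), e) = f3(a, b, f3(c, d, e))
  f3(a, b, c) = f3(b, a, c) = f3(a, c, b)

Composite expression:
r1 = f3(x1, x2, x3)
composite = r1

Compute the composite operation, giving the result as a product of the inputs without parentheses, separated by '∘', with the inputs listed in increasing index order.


x1 ∘ x2 ∘ x3

Both nesting and order wash out for f3; what remains is which x's occur.
f3(x1, x2, x3) flattens to x1 ∘ x2 ∘ x3
the factors in increasing index order: x1 ∘ x2 ∘ x3


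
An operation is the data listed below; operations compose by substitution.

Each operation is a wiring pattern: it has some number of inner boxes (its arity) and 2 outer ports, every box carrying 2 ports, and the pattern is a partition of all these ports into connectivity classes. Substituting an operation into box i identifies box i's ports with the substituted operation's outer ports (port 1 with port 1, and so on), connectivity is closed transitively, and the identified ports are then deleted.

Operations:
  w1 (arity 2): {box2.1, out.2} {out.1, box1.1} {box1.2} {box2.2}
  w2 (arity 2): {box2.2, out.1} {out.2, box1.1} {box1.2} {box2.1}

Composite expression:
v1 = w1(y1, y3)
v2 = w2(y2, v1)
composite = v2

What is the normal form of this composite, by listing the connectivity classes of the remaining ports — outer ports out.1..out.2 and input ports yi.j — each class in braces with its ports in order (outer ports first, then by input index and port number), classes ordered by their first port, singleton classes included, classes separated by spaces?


{out.1, y3.1} {out.2, y2.1} {y1.1} {y1.2} {y2.2} {y3.2}

Treat the ports identified at w2 as solder joints: merge, then drop.
stage w1: inputs (y1, y3), connectivity {out.1, y1.1} {out.2, y3.1} {y1.2} {y3.2}, out.j its boundary
stage w2: inputs (y2, y1, y3), connectivity {out.1, y3.1} {out.2, y2.1} {y1.1} {y1.2} {y2.2} {y3.2}, out.j its boundary


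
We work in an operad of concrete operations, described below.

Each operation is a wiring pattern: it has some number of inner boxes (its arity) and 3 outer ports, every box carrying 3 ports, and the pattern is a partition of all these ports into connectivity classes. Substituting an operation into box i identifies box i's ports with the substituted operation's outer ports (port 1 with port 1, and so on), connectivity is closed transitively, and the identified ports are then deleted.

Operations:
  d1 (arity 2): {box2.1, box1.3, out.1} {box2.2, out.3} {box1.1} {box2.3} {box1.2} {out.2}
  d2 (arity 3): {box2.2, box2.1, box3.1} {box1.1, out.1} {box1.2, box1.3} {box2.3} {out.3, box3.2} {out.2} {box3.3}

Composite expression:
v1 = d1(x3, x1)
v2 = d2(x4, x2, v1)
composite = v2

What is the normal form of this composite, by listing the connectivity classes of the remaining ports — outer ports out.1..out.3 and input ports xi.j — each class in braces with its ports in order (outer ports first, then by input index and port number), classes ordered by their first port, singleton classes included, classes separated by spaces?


{out.1, x4.1} {out.2} {out.3} {x1.1, x2.1, x2.2, x3.3} {x1.2} {x1.3} {x2.3} {x3.1} {x3.2} {x4.2, x4.3}

Reachability decides: close wires over d2-identified ports.
composing d1 on (x3, x1), with out.j its own outer ports: {out.1, x1.1, x3.3} {out.2} {out.3, x1.2} {x1.3} {x3.1} {x3.2}
composing d2 on (x4, x2, x3, x1), with out.j its own outer ports: {out.1, x4.1} {out.2} {out.3} {x1.1, x2.1, x2.2, x3.3} {x1.2} {x1.3} {x2.3} {x3.1} {x3.2} {x4.2, x4.3}


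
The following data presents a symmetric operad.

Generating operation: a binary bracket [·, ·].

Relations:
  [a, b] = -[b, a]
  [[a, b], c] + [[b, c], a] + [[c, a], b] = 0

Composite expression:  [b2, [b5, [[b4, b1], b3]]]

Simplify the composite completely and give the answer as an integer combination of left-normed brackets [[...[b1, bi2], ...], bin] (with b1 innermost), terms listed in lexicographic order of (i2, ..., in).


-[[[[b1, b4], b3], b5], b2]

A multilinear Lie element is pinned by b1-initial words (b1 innermost).
Composite bracket: [b2, [b5, [[b4, b1], b3]]]
The bracket unfolds into 16 signed words via [a, b] = ab - ba (2^4 = 16).
Words beginning with b1 determine it all:
  the word b1b4b3b5b2 carries sign -1 and contributes -[[[[b1, b4], b3], b5], b2]


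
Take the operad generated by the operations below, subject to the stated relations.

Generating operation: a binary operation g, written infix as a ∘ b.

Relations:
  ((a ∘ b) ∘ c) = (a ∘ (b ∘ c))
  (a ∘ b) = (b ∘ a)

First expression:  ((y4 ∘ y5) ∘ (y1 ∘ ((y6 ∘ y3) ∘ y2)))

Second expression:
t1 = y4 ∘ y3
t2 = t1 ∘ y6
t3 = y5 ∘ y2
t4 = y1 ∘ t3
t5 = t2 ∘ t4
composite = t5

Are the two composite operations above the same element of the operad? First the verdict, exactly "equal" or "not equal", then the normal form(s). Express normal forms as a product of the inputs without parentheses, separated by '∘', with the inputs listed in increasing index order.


equal; the common form is y1 ∘ y2 ∘ y3 ∘ y4 ∘ y5 ∘ y6


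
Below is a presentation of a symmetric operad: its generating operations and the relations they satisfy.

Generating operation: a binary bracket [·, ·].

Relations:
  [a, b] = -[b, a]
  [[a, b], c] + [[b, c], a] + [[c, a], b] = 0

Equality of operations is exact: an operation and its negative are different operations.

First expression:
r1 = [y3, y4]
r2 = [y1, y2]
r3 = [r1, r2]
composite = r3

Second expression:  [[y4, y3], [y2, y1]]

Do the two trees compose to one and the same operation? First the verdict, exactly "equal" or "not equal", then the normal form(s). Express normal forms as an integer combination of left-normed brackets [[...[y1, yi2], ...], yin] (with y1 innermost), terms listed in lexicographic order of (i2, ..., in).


Reducing the first expression gives -[[[y1, y2], y3], y4] + [[[y1, y2], y4], y3]
Reducing the second expression gives -[[[y1, y2], y3], y4] + [[[y1, y2], y4], y3]
Same normal form: equal.

equal: each reduces to -[[[y1, y2], y3], y4] + [[[y1, y2], y4], y3]


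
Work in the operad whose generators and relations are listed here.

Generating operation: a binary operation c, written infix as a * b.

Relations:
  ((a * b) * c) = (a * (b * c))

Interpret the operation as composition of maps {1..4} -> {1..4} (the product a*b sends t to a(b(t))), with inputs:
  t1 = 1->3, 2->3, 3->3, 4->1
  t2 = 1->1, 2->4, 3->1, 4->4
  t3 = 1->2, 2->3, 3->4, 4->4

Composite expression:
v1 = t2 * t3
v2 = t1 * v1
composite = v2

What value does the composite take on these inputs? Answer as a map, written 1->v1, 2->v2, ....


1->1, 2->3, 3->1, 4->1

(t2 * t3) = 1->4, 2->1, 3->4, 4->4
(t1 * (t2 * t3)) = 1->1, 2->3, 3->1, 4->1


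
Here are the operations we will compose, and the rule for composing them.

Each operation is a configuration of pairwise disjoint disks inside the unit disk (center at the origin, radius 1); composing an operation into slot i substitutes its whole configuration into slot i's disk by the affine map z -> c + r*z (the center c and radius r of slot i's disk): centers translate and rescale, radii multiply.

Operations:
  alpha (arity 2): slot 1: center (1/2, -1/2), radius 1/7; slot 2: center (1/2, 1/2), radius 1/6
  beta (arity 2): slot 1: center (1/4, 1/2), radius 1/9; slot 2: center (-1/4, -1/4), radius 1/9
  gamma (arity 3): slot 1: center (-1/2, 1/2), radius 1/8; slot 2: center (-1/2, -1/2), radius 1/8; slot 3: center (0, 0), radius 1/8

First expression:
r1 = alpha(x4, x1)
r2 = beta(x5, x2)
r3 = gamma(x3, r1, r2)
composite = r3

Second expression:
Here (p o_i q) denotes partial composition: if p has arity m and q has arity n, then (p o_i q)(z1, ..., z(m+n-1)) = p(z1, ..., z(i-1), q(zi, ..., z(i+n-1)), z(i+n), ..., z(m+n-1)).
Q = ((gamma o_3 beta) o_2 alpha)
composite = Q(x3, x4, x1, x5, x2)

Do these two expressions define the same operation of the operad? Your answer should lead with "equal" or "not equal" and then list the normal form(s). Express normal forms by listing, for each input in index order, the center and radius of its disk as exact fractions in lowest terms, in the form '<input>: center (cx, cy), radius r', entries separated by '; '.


In normal form, the first expression is x1: center (-7/16, -7/16), radius 1/48; x2: center (-1/32, -1/32), radius 1/72; x3: center (-1/2, 1/2), radius 1/8; x4: center (-7/16, -9/16), radius 1/56; x5: center (1/32, 1/16), radius 1/72
In normal form, the second expression is x1: center (-7/16, -7/16), radius 1/48; x2: center (-1/32, -1/32), radius 1/72; x3: center (-1/2, 1/2), radius 1/8; x4: center (-7/16, -9/16), radius 1/56; x5: center (1/32, 1/16), radius 1/72
Identical normal forms: equal.

equal; the common form is x1: center (-7/16, -7/16), radius 1/48; x2: center (-1/32, -1/32), radius 1/72; x3: center (-1/2, 1/2), radius 1/8; x4: center (-7/16, -9/16), radius 1/56; x5: center (1/32, 1/16), radius 1/72


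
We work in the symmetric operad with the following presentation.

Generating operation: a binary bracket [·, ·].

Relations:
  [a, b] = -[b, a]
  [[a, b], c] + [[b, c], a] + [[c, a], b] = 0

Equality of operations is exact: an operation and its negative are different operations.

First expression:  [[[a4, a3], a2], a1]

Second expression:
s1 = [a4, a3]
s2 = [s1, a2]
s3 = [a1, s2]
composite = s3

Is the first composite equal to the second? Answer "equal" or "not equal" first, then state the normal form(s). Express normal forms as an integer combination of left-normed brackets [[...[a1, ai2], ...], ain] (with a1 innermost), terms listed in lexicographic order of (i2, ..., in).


not equal; first: -[[[a1, a2], a3], a4] + [[[a1, a2], a4], a3] + [[[a1, a3], a4], a2] - [[[a1, a4], a3], a2]; second: [[[a1, a2], a3], a4] - [[[a1, a2], a4], a3] - [[[a1, a3], a4], a2] + [[[a1, a4], a3], a2]

The first composite normalizes to -[[[a1, a2], a3], a4] + [[[a1, a2], a4], a3] + [[[a1, a3], a4], a2] - [[[a1, a4], a3], a2]
The second composite normalizes to [[[a1, a2], a3], a4] - [[[a1, a2], a4], a3] - [[[a1, a3], a4], a2] + [[[a1, a4], a3], a2]
No match — not equal.


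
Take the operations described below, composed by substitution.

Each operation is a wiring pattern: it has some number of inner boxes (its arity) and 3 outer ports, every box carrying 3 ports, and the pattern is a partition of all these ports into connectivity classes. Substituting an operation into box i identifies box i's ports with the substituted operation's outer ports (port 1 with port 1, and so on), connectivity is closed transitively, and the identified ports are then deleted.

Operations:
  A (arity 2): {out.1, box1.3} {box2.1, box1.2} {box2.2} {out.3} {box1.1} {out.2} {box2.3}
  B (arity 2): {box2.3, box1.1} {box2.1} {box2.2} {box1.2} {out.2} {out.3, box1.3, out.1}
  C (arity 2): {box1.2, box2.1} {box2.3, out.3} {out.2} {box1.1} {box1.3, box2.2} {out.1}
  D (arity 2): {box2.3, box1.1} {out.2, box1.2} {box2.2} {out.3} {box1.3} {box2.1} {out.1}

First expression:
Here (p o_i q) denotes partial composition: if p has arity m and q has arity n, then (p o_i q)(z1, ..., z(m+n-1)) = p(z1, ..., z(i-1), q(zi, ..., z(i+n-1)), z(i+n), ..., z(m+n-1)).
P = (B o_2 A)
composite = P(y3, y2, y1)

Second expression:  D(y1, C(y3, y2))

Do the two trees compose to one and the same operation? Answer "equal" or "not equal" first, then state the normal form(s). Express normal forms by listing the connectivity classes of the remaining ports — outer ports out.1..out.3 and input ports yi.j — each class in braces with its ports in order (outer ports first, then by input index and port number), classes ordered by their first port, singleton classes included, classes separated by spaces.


In normal form, the first expression is {out.1, out.3, y3.3} {out.2} {y1.1, y2.2} {y1.2} {y1.3} {y2.1} {y2.3} {y3.1} {y3.2}
In normal form, the second expression is {out.1} {out.2, y1.2} {out.3} {y1.1, y2.3} {y1.3} {y2.1, y3.2} {y2.2, y3.3} {y3.1}
The normal forms differ: not equal.

not equal; first: {out.1, out.3, y3.3} {out.2} {y1.1, y2.2} {y1.2} {y1.3} {y2.1} {y2.3} {y3.1} {y3.2}; second: {out.1} {out.2, y1.2} {out.3} {y1.1, y2.3} {y1.3} {y2.1, y3.2} {y2.2, y3.3} {y3.1}


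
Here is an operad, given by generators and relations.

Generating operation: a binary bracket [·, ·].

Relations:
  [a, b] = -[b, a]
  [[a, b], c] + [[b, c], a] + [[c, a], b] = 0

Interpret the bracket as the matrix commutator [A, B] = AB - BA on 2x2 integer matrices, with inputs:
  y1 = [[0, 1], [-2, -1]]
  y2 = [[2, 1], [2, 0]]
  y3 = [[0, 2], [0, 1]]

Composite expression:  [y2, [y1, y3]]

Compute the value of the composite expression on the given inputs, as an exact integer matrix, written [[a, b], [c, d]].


[y1, y3] = [[4, 3], [2, -4]]
[y2, [y1, y3]] = [[-4, -2], [12, 4]]

[[-4, -2], [12, 4]]


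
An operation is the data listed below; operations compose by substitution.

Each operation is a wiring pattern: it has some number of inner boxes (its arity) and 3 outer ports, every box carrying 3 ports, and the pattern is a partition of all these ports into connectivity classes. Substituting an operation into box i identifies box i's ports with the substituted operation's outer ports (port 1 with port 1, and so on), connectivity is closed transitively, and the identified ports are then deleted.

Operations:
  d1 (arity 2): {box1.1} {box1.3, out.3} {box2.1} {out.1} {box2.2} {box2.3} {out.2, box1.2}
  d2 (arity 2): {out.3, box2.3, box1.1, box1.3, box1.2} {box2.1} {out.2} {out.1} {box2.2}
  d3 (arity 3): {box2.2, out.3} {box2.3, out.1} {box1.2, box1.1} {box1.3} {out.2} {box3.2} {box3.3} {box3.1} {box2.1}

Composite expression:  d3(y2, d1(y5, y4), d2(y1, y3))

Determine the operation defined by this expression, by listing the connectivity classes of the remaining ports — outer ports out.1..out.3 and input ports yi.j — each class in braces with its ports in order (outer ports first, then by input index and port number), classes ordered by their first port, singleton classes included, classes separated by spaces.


{out.1, y5.3} {out.2} {out.3, y5.2} {y1.1, y1.2, y1.3, y3.3} {y2.1, y2.2} {y2.3} {y3.1} {y3.2} {y4.1} {y4.2} {y4.3} {y5.1}

After gluing at d3, chains via deleted ports link the y-ports.
through d1, on inputs (y5, y4): {out.1} {out.2, y5.2} {out.3, y5.3} {y4.1} {y4.2} {y4.3} {y5.1} (out.j = stage outer ports)
through d2, on inputs (y1, y3): {out.1} {out.2} {out.3, y1.1, y1.2, y1.3, y3.3} {y3.1} {y3.2} (out.j = stage outer ports)
through d3, on inputs (y2, y5, y4, y1, y3): {out.1, y5.3} {out.2} {out.3, y5.2} {y1.1, y1.2, y1.3, y3.3} {y2.1, y2.2} {y2.3} {y3.1} {y3.2} {y4.1} {y4.2} {y4.3} {y5.1} (out.j = stage outer ports)
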